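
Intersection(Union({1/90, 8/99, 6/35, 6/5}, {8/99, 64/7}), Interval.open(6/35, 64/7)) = {6/5}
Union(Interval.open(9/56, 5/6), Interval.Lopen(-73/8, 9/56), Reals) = Interval(-oo, oo)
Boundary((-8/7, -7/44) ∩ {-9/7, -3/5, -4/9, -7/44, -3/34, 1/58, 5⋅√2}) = {-3/5, -4/9}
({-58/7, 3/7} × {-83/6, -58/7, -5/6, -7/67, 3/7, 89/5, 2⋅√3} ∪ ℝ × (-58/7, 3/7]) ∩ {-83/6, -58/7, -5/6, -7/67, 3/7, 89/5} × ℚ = ({-58/7, 3/7} × {-83/6, -58/7, -5/6, -7/67, 3/7, 89/5}) ∪ ({-83/6, -58/7, -5/6, -7/67, 3/7, 89/5} × (ℚ ∩ (-58/7, 3/7]))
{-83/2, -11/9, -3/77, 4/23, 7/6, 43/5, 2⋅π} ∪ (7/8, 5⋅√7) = {-83/2, -11/9, -3/77, 4/23} ∪ (7/8, 5⋅√7)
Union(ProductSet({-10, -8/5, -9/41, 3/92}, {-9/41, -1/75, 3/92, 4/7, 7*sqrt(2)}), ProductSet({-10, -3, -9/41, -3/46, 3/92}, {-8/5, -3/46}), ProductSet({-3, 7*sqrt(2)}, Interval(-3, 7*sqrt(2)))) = Union(ProductSet({-3, 7*sqrt(2)}, Interval(-3, 7*sqrt(2))), ProductSet({-10, -8/5, -9/41, 3/92}, {-9/41, -1/75, 3/92, 4/7, 7*sqrt(2)}), ProductSet({-10, -3, -9/41, -3/46, 3/92}, {-8/5, -3/46}))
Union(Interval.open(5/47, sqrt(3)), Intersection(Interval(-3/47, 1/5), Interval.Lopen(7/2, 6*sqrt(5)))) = Interval.open(5/47, sqrt(3))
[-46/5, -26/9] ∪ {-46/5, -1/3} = [-46/5, -26/9] ∪ {-1/3}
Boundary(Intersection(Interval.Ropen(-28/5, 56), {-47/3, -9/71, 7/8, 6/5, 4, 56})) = {-9/71, 7/8, 6/5, 4}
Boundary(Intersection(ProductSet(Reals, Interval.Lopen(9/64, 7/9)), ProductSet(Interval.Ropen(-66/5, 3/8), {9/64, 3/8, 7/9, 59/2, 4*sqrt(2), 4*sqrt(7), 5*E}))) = ProductSet(Interval(-66/5, 3/8), {3/8, 7/9})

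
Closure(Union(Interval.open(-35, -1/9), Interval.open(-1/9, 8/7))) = Interval(-35, 8/7)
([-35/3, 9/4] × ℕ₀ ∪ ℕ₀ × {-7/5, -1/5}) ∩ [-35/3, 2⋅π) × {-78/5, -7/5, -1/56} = {0, 1, …, 6} × {-7/5}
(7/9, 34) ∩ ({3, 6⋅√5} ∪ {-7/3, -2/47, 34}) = {3, 6⋅√5}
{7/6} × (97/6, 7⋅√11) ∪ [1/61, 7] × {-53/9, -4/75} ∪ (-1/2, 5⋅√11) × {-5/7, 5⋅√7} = ([1/61, 7] × {-53/9, -4/75}) ∪ ({7/6} × (97/6, 7⋅√11)) ∪ ((-1/2, 5⋅√11) × {-5/7, 5⋅√7})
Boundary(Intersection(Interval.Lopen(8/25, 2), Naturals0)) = Range(1, 3, 1)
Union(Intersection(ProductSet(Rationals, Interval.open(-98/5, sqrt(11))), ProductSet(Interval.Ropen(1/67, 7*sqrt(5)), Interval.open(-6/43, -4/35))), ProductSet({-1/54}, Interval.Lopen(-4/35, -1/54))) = Union(ProductSet({-1/54}, Interval.Lopen(-4/35, -1/54)), ProductSet(Intersection(Interval.Ropen(1/67, 7*sqrt(5)), Rationals), Interval.open(-6/43, -4/35)))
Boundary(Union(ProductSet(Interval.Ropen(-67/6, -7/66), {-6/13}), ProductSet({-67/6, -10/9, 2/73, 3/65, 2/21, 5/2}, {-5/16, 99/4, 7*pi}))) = Union(ProductSet({-67/6, -10/9, 2/73, 3/65, 2/21, 5/2}, {-5/16, 99/4, 7*pi}), ProductSet(Interval(-67/6, -7/66), {-6/13}))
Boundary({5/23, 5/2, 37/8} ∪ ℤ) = ℤ ∪ {5/23, 5/2, 37/8}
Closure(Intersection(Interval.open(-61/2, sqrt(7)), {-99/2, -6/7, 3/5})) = {-6/7, 3/5}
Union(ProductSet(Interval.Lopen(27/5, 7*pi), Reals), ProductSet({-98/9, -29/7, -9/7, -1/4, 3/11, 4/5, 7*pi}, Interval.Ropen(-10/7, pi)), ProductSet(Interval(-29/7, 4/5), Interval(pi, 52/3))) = Union(ProductSet({-98/9, -29/7, -9/7, -1/4, 3/11, 4/5, 7*pi}, Interval.Ropen(-10/7, pi)), ProductSet(Interval(-29/7, 4/5), Interval(pi, 52/3)), ProductSet(Interval.Lopen(27/5, 7*pi), Reals))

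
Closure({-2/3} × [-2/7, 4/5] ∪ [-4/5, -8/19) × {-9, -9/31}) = ({-2/3} × [-2/7, 4/5]) ∪ ([-4/5, -8/19] × {-9, -9/31})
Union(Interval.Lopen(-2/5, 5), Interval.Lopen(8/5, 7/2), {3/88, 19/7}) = Interval.Lopen(-2/5, 5)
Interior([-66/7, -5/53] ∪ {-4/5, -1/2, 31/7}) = (-66/7, -5/53)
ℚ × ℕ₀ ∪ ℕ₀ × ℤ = (ℕ₀ × ℤ) ∪ (ℚ × ℕ₀)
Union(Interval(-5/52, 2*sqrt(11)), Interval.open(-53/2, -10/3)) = Union(Interval.open(-53/2, -10/3), Interval(-5/52, 2*sqrt(11)))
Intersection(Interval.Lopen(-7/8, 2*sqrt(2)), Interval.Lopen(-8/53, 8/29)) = Interval.Lopen(-8/53, 8/29)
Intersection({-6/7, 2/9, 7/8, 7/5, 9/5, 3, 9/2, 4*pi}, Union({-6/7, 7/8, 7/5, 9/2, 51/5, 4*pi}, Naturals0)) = {-6/7, 7/8, 7/5, 3, 9/2, 4*pi}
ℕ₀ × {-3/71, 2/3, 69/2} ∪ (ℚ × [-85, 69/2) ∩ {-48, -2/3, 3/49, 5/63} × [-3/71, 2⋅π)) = (ℕ₀ × {-3/71, 2/3, 69/2}) ∪ ({-48, -2/3, 3/49, 5/63} × [-3/71, 2⋅π))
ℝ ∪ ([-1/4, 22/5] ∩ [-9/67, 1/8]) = (-∞, ∞)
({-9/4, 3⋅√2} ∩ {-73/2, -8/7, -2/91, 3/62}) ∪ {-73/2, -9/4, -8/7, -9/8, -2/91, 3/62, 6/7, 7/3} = {-73/2, -9/4, -8/7, -9/8, -2/91, 3/62, 6/7, 7/3}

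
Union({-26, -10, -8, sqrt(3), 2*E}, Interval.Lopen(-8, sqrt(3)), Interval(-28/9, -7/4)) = Union({-26, -10, 2*E}, Interval(-8, sqrt(3)))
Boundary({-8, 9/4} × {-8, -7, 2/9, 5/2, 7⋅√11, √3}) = {-8, 9/4} × {-8, -7, 2/9, 5/2, 7⋅√11, √3}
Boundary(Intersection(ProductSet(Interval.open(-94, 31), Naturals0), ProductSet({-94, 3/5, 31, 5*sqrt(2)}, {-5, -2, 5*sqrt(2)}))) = EmptySet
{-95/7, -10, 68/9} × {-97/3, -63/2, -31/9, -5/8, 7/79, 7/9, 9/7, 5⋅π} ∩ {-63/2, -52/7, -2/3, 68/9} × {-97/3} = {68/9} × {-97/3}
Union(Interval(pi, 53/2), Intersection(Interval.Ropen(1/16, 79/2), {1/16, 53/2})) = Union({1/16}, Interval(pi, 53/2))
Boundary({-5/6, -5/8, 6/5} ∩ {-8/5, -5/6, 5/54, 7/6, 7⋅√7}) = {-5/6}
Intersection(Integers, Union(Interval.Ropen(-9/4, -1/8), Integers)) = Integers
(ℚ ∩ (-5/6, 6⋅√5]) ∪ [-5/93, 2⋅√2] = [-5/93, 2⋅√2] ∪ (ℚ ∩ (-5/6, 6⋅√5])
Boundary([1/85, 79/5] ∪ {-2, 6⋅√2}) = {-2, 1/85, 79/5}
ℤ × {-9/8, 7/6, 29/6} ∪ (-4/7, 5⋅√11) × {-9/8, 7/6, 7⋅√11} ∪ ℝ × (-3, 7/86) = (ℤ × {-9/8, 7/6, 29/6}) ∪ (ℝ × (-3, 7/86)) ∪ ((-4/7, 5⋅√11) × {-9/8, 7/6, 7⋅√11})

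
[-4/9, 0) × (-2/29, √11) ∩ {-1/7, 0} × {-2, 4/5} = {-1/7} × {4/5}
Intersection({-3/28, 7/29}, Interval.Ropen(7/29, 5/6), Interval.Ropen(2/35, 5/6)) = {7/29}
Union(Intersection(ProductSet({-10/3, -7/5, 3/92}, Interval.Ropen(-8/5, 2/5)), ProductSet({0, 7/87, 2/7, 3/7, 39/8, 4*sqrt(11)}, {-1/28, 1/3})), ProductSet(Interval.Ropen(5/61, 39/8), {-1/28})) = ProductSet(Interval.Ropen(5/61, 39/8), {-1/28})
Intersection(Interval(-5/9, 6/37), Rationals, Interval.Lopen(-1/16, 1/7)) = Intersection(Interval.Lopen(-1/16, 1/7), Rationals)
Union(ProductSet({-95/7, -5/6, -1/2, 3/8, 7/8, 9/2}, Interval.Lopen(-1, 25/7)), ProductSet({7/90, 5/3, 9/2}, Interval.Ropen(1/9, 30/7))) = Union(ProductSet({7/90, 5/3, 9/2}, Interval.Ropen(1/9, 30/7)), ProductSet({-95/7, -5/6, -1/2, 3/8, 7/8, 9/2}, Interval.Lopen(-1, 25/7)))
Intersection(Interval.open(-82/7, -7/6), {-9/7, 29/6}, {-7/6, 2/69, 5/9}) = EmptySet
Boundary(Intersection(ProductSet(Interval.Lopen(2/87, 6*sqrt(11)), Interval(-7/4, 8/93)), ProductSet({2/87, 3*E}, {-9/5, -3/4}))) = ProductSet({3*E}, {-3/4})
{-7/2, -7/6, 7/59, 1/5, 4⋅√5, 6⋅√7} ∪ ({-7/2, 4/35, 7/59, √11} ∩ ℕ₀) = {-7/2, -7/6, 7/59, 1/5, 4⋅√5, 6⋅√7}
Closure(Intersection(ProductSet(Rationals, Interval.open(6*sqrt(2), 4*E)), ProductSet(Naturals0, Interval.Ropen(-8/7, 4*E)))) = ProductSet(Naturals0, Interval(6*sqrt(2), 4*E))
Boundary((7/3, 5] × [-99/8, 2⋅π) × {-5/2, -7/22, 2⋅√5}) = (({7/3, 5} × [-99/8, 2⋅π]) ∪ ([7/3, 5] × {-99/8, 2⋅π}) ∪ ((7/3, 5] × [-99/8, 2⋅π))) × {-5/2, -7/22, 2⋅√5}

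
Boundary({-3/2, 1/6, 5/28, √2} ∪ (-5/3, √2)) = {-5/3, √2}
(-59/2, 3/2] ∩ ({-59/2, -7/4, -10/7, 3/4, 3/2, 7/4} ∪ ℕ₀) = {-7/4, -10/7, 3/4, 3/2} ∪ {0, 1}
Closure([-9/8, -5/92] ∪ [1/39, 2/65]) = [-9/8, -5/92] ∪ [1/39, 2/65]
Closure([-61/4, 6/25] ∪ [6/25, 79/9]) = [-61/4, 79/9]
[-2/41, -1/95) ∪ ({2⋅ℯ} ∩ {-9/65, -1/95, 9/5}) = [-2/41, -1/95)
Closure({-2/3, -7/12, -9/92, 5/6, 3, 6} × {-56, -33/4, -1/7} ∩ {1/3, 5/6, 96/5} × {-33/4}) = {5/6} × {-33/4}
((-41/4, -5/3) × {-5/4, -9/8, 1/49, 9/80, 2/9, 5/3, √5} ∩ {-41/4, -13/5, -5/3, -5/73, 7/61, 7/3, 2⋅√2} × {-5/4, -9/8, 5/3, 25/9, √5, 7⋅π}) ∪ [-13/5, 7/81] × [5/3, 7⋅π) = ({-13/5} × {-5/4, -9/8, 5/3, √5}) ∪ ([-13/5, 7/81] × [5/3, 7⋅π))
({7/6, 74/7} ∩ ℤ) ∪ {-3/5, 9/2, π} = {-3/5, 9/2, π}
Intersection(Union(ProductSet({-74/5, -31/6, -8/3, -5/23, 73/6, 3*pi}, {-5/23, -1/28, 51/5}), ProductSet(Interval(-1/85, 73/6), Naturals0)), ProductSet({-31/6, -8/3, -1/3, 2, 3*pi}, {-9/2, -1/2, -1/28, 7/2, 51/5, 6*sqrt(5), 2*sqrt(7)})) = ProductSet({-31/6, -8/3, 3*pi}, {-1/28, 51/5})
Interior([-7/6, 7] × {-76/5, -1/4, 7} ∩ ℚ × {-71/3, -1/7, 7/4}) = ∅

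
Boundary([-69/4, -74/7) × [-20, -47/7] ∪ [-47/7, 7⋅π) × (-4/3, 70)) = ({-69/4, -74/7} × [-20, -47/7]) ∪ ([-69/4, -74/7] × {-20, -47/7}) ∪ ({-47/7, 7⋅π} × [-4/3, 70]) ∪ ([-47/7, 7⋅π] × {-4/3, 70})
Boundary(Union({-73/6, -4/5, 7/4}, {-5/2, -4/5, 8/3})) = {-73/6, -5/2, -4/5, 7/4, 8/3}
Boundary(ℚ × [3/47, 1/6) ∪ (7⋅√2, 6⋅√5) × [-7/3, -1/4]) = (ℝ × [3/47, 1/6]) ∪ ({7⋅√2, 6⋅√5} × [-7/3, -1/4]) ∪ ([7⋅√2, 6⋅√5] × {-7/3, -1/4})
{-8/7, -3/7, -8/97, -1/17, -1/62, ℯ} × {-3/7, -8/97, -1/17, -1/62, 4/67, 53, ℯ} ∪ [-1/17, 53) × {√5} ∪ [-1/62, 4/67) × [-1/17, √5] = ([-1/17, 53) × {√5}) ∪ ([-1/62, 4/67) × [-1/17, √5]) ∪ ({-8/7, -3/7, -8/97, -1/17, -1/62, ℯ} × {-3/7, -8/97, -1/17, -1/62, 4/67, 53, ℯ})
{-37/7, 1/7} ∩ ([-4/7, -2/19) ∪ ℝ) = {-37/7, 1/7}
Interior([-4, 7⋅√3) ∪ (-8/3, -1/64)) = (-4, 7⋅√3)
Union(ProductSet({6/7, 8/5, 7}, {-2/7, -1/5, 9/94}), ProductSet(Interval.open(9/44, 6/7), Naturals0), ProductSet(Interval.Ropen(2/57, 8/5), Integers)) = Union(ProductSet({6/7, 8/5, 7}, {-2/7, -1/5, 9/94}), ProductSet(Interval.Ropen(2/57, 8/5), Integers))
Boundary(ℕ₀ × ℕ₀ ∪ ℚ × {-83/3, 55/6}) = (ℕ₀ × ℕ₀) ∪ (ℝ × {-83/3, 55/6})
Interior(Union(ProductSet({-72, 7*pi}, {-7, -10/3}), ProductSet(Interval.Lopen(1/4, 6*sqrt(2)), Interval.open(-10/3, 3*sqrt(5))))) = ProductSet(Interval.open(1/4, 6*sqrt(2)), Interval.open(-10/3, 3*sqrt(5)))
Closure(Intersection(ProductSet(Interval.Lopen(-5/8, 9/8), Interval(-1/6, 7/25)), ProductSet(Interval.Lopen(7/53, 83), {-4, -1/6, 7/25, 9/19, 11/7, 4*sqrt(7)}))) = ProductSet(Interval(7/53, 9/8), {-1/6, 7/25})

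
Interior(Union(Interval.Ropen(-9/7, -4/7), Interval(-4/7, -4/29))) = Interval.open(-9/7, -4/29)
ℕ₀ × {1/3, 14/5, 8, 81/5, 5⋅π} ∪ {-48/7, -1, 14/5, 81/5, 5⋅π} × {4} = (ℕ₀ × {1/3, 14/5, 8, 81/5, 5⋅π}) ∪ ({-48/7, -1, 14/5, 81/5, 5⋅π} × {4})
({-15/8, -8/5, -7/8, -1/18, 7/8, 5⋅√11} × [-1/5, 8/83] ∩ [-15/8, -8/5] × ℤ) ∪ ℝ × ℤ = ℝ × ℤ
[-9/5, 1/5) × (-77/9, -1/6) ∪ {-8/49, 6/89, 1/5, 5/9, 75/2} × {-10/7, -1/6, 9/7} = ({-8/49, 6/89, 1/5, 5/9, 75/2} × {-10/7, -1/6, 9/7}) ∪ ([-9/5, 1/5) × (-77/9, -1/6))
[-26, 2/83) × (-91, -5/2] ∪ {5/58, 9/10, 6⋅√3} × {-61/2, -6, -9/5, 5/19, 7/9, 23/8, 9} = ([-26, 2/83) × (-91, -5/2]) ∪ ({5/58, 9/10, 6⋅√3} × {-61/2, -6, -9/5, 5/19, 7/9, 23/8, 9})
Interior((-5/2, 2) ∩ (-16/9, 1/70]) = (-16/9, 1/70)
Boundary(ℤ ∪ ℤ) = ℤ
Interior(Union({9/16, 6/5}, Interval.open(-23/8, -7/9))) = Interval.open(-23/8, -7/9)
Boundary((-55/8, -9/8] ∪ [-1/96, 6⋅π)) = {-55/8, -9/8, -1/96, 6⋅π}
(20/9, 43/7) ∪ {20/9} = [20/9, 43/7)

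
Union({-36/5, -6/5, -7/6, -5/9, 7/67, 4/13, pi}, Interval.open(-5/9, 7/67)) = Union({-36/5, -6/5, -7/6, 4/13, pi}, Interval(-5/9, 7/67))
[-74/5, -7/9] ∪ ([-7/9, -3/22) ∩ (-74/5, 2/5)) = [-74/5, -3/22)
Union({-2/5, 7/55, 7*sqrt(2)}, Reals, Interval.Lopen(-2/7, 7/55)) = Interval(-oo, oo)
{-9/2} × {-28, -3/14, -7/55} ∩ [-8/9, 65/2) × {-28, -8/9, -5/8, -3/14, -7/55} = ∅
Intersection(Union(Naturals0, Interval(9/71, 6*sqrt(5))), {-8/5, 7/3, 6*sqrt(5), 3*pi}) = {7/3, 6*sqrt(5), 3*pi}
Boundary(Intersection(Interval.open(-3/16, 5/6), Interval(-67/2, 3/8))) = {-3/16, 3/8}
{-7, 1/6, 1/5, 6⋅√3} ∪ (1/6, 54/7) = {-7, 6⋅√3} ∪ [1/6, 54/7)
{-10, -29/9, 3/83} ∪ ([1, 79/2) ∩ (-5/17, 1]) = {-10, -29/9, 3/83, 1}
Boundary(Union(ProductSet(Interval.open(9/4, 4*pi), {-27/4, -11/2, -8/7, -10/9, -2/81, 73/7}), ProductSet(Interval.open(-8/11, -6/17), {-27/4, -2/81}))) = Union(ProductSet(Interval(-8/11, -6/17), {-27/4, -2/81}), ProductSet(Interval(9/4, 4*pi), {-27/4, -11/2, -8/7, -10/9, -2/81, 73/7}))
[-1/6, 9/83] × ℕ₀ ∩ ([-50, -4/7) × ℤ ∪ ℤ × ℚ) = {0} × ℕ₀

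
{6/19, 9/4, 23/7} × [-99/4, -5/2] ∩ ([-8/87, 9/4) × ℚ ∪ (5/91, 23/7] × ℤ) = ({6/19, 9/4, 23/7} × {-24, -23, …, -3}) ∪ ({6/19} × (ℚ ∩ [-99/4, -5/2]))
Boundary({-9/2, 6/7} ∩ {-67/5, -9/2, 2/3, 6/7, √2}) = {-9/2, 6/7}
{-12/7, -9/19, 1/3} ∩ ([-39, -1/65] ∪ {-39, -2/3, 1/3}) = {-12/7, -9/19, 1/3}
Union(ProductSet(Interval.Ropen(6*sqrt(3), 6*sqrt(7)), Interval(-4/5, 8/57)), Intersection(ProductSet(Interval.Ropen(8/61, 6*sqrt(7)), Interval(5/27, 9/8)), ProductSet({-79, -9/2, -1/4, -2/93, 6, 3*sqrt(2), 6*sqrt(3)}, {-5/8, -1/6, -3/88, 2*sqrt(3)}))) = ProductSet(Interval.Ropen(6*sqrt(3), 6*sqrt(7)), Interval(-4/5, 8/57))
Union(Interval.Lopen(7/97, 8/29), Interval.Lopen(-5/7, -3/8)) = Union(Interval.Lopen(-5/7, -3/8), Interval.Lopen(7/97, 8/29))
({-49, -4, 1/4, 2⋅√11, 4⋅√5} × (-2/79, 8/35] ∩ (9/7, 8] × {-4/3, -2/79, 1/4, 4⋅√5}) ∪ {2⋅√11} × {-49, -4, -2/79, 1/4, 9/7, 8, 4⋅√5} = {2⋅√11} × {-49, -4, -2/79, 1/4, 9/7, 8, 4⋅√5}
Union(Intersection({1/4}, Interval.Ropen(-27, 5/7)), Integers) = Union({1/4}, Integers)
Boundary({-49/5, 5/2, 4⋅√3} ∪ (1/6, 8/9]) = {-49/5, 1/6, 8/9, 5/2, 4⋅√3}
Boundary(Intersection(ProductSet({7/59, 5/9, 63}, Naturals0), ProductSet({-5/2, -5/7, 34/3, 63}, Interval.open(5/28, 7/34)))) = EmptySet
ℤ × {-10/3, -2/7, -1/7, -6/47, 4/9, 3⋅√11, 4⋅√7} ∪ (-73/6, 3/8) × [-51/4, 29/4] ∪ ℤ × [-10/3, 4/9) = ((-73/6, 3/8) × [-51/4, 29/4]) ∪ (ℤ × ([-10/3, 4/9] ∪ {3⋅√11, 4⋅√7}))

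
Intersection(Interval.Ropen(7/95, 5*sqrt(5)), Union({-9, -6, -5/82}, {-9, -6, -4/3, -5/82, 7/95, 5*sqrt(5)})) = {7/95}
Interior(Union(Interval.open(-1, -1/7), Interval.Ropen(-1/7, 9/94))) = Interval.open(-1, 9/94)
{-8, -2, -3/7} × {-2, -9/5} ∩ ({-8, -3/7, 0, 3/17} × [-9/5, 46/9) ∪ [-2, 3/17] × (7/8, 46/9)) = {-8, -3/7} × {-9/5}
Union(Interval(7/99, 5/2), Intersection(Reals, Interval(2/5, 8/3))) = Interval(7/99, 8/3)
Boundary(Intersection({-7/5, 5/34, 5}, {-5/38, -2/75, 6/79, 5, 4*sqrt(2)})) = {5}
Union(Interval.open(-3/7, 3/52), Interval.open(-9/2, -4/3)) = Union(Interval.open(-9/2, -4/3), Interval.open(-3/7, 3/52))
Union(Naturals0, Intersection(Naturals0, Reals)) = Naturals0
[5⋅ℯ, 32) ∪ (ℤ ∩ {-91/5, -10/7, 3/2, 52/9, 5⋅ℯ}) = [5⋅ℯ, 32)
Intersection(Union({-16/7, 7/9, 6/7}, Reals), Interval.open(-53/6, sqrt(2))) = Interval.open(-53/6, sqrt(2))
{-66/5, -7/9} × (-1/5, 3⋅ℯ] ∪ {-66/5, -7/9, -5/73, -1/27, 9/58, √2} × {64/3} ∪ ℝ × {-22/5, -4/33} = (ℝ × {-22/5, -4/33}) ∪ ({-66/5, -7/9} × (-1/5, 3⋅ℯ]) ∪ ({-66/5, -7/9, -5/73, -1/27, 9/58, √2} × {64/3})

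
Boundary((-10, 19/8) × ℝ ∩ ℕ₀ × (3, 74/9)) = {0, 1, 2} × [3, 74/9]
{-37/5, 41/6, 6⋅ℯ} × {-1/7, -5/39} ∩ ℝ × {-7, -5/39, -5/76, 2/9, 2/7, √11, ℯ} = {-37/5, 41/6, 6⋅ℯ} × {-5/39}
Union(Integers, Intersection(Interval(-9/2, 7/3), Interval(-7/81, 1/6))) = Union(Integers, Interval(-7/81, 1/6))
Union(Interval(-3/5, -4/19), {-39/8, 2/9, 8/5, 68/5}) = Union({-39/8, 2/9, 8/5, 68/5}, Interval(-3/5, -4/19))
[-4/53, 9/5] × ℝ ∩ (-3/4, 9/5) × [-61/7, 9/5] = [-4/53, 9/5) × [-61/7, 9/5]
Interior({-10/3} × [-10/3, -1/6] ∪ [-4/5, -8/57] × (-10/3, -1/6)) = (-4/5, -8/57) × (-10/3, -1/6)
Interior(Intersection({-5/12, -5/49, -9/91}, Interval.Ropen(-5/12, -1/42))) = EmptySet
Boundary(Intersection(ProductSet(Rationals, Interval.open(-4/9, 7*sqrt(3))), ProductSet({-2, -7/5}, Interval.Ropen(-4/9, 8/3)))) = ProductSet({-2, -7/5}, Interval(-4/9, 8/3))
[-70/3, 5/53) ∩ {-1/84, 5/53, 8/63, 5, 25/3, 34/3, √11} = {-1/84}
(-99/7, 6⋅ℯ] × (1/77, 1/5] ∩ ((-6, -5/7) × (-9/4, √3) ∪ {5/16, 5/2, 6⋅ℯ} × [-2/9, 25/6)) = ((-6, -5/7) ∪ {5/16, 5/2, 6⋅ℯ}) × (1/77, 1/5]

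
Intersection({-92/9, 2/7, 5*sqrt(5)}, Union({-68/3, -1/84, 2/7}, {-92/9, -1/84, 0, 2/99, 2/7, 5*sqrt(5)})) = {-92/9, 2/7, 5*sqrt(5)}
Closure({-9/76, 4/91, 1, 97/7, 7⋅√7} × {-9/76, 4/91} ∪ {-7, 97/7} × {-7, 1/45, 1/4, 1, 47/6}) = ({-7, 97/7} × {-7, 1/45, 1/4, 1, 47/6}) ∪ ({-9/76, 4/91, 1, 97/7, 7⋅√7} × {-9/76, 4/91})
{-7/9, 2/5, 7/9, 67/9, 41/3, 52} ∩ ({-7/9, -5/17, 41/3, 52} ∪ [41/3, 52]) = {-7/9, 41/3, 52}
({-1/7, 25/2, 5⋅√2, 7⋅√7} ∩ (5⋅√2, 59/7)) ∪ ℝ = ℝ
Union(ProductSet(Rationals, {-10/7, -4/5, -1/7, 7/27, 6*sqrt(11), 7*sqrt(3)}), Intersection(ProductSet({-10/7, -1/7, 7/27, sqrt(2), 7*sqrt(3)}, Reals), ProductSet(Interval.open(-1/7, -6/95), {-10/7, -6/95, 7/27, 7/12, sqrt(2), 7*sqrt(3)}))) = ProductSet(Rationals, {-10/7, -4/5, -1/7, 7/27, 6*sqrt(11), 7*sqrt(3)})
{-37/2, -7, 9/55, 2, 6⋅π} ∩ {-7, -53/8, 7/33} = {-7}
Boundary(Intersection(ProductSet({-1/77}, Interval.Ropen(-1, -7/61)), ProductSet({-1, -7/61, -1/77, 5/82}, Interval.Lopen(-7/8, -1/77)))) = ProductSet({-1/77}, Interval(-7/8, -7/61))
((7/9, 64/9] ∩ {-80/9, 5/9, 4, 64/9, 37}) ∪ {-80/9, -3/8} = {-80/9, -3/8, 4, 64/9}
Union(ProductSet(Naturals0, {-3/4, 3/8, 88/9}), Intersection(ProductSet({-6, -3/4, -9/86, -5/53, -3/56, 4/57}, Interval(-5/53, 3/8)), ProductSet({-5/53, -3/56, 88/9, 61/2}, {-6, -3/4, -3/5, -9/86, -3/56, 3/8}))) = Union(ProductSet({-5/53, -3/56}, {-3/56, 3/8}), ProductSet(Naturals0, {-3/4, 3/8, 88/9}))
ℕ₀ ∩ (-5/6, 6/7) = {0}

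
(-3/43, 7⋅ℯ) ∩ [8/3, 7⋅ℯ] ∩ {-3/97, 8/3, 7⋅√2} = {8/3, 7⋅√2}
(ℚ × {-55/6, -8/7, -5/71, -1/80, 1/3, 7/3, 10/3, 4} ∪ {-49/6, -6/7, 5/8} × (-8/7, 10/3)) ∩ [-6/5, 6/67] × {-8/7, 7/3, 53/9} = (ℚ ∩ [-6/5, 6/67]) × {-8/7, 7/3}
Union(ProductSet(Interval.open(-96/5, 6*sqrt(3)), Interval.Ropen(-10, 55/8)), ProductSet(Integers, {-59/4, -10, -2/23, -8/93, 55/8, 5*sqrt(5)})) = Union(ProductSet(Integers, {-59/4, -10, -2/23, -8/93, 55/8, 5*sqrt(5)}), ProductSet(Interval.open(-96/5, 6*sqrt(3)), Interval.Ropen(-10, 55/8)))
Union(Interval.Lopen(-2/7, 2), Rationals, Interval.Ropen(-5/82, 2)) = Union(Interval(-2/7, 2), Rationals)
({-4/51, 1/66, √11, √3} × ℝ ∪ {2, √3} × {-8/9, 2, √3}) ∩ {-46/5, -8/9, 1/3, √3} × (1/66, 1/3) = {√3} × (1/66, 1/3)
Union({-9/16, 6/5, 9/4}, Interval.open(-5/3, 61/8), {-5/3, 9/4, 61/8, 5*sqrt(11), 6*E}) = Union({5*sqrt(11), 6*E}, Interval(-5/3, 61/8))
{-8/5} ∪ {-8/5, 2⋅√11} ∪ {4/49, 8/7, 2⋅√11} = {-8/5, 4/49, 8/7, 2⋅√11}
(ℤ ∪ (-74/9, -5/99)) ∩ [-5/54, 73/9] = [-5/54, -5/99) ∪ {0, 1, …, 8}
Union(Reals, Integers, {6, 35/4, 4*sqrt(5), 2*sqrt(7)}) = Reals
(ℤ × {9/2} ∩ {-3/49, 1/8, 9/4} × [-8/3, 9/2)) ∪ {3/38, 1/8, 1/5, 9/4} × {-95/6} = {3/38, 1/8, 1/5, 9/4} × {-95/6}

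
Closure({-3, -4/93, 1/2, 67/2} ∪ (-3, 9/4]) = [-3, 9/4] ∪ {67/2}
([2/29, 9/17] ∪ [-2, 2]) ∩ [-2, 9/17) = [-2, 9/17)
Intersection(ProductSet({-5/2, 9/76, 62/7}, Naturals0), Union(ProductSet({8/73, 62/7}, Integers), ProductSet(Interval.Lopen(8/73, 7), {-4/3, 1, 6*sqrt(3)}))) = Union(ProductSet({9/76}, {1}), ProductSet({62/7}, Naturals0))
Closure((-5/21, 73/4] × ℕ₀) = [-5/21, 73/4] × ℕ₀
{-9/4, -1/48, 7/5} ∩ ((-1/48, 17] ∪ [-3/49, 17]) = {-1/48, 7/5}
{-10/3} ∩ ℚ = {-10/3}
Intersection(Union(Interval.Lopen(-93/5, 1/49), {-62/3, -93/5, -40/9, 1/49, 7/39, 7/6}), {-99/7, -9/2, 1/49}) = {-99/7, -9/2, 1/49}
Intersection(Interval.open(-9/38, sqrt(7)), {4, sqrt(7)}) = EmptySet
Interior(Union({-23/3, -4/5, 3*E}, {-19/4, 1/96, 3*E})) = EmptySet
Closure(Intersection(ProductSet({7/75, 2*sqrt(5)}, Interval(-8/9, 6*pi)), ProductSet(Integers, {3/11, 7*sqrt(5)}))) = EmptySet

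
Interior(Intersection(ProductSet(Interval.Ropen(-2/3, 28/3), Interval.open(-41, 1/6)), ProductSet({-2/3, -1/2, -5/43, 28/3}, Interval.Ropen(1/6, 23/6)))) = EmptySet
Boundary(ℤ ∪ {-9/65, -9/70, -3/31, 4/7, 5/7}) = ℤ ∪ {-9/65, -9/70, -3/31, 4/7, 5/7}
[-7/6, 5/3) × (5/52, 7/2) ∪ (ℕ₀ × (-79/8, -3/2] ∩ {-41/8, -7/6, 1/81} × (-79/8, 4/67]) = [-7/6, 5/3) × (5/52, 7/2)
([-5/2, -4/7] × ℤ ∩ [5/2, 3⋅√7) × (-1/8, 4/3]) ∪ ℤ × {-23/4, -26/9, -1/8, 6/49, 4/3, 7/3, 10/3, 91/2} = ℤ × {-23/4, -26/9, -1/8, 6/49, 4/3, 7/3, 10/3, 91/2}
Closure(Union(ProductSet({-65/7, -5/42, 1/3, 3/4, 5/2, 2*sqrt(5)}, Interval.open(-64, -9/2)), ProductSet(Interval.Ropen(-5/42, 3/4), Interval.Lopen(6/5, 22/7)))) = Union(ProductSet({-5/42, 3/4}, Interval(6/5, 22/7)), ProductSet({-65/7, -5/42, 1/3, 3/4, 5/2, 2*sqrt(5)}, Interval(-64, -9/2)), ProductSet(Interval(-5/42, 3/4), {6/5, 22/7}), ProductSet(Interval.Ropen(-5/42, 3/4), Interval.Lopen(6/5, 22/7)))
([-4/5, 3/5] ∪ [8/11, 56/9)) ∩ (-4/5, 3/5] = (-4/5, 3/5]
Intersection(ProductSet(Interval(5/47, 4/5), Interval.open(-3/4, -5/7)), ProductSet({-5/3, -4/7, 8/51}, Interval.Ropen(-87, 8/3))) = ProductSet({8/51}, Interval.open(-3/4, -5/7))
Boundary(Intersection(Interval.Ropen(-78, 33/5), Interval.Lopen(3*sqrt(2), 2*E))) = {3*sqrt(2), 2*E}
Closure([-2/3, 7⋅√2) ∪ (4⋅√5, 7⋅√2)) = [-2/3, 7⋅√2]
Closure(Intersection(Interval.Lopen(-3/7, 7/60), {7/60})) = {7/60}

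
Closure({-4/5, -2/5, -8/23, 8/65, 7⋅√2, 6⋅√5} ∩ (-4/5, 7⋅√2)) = {-2/5, -8/23, 8/65}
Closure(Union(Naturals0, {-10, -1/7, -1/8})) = Union({-10, -1/7, -1/8}, Naturals0)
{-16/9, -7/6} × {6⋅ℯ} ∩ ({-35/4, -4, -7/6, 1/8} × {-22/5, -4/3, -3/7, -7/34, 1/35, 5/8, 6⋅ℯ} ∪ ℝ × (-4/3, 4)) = {-7/6} × {6⋅ℯ}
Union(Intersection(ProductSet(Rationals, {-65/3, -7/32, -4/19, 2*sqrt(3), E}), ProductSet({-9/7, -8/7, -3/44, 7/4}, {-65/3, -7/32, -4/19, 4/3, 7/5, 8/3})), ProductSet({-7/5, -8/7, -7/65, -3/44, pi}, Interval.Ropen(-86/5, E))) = Union(ProductSet({-9/7, -8/7, -3/44, 7/4}, {-65/3, -7/32, -4/19}), ProductSet({-7/5, -8/7, -7/65, -3/44, pi}, Interval.Ropen(-86/5, E)))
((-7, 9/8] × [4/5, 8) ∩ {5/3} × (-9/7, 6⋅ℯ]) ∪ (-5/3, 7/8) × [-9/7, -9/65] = (-5/3, 7/8) × [-9/7, -9/65]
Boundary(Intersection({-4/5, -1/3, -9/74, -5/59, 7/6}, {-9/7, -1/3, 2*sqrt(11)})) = {-1/3}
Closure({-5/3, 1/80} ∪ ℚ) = ℝ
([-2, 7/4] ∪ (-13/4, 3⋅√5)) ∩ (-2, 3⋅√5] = (-2, 3⋅√5)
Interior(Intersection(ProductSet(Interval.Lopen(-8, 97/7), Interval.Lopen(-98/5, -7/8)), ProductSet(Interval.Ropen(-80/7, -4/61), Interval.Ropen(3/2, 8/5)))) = EmptySet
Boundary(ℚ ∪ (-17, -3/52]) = (-∞, -17] ∪ [-3/52, ∞)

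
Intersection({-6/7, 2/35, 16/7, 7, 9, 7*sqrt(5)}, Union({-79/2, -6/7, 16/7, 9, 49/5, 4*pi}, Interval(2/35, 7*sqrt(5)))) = {-6/7, 2/35, 16/7, 7, 9, 7*sqrt(5)}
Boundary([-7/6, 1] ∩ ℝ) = {-7/6, 1}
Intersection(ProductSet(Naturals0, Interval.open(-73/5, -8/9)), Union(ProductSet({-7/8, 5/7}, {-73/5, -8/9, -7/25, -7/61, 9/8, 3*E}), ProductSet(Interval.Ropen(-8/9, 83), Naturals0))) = EmptySet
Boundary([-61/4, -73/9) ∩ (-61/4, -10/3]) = {-61/4, -73/9}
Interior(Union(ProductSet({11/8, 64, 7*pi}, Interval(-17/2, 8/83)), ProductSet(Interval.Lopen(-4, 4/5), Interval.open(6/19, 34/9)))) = ProductSet(Interval.open(-4, 4/5), Interval.open(6/19, 34/9))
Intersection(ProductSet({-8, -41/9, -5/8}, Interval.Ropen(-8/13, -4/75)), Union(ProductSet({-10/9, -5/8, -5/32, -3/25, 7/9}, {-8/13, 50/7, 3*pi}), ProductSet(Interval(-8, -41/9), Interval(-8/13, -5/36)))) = Union(ProductSet({-5/8}, {-8/13}), ProductSet({-8, -41/9}, Interval(-8/13, -5/36)))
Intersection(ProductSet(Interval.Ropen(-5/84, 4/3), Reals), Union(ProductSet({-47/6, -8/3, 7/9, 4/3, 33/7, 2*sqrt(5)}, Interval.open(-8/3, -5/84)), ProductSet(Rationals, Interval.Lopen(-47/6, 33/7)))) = ProductSet(Intersection(Interval.Ropen(-5/84, 4/3), Rationals), Interval.Lopen(-47/6, 33/7))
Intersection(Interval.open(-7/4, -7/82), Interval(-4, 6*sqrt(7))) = Interval.open(-7/4, -7/82)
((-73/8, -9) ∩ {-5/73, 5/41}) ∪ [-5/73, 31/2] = [-5/73, 31/2]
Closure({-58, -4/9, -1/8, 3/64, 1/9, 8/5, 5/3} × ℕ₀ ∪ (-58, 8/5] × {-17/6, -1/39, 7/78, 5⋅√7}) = ({-58, -4/9, -1/8, 3/64, 1/9, 8/5, 5/3} × ℕ₀) ∪ ([-58, 8/5] × {-17/6, -1/39, 7/78, 5⋅√7})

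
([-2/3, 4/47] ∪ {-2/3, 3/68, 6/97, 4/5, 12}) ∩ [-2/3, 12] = [-2/3, 4/47] ∪ {4/5, 12}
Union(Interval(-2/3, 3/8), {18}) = Union({18}, Interval(-2/3, 3/8))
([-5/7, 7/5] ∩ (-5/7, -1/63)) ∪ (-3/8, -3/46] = (-5/7, -1/63)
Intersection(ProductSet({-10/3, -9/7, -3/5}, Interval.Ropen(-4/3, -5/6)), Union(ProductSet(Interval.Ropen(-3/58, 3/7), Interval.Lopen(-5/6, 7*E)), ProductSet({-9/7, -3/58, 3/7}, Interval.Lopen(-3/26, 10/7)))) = EmptySet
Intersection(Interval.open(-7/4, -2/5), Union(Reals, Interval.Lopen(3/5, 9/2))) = Interval.open(-7/4, -2/5)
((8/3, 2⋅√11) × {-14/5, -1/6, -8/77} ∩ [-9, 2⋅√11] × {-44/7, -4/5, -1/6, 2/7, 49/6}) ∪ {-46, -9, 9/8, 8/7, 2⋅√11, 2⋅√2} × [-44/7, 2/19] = ((8/3, 2⋅√11) × {-1/6}) ∪ ({-46, -9, 9/8, 8/7, 2⋅√11, 2⋅√2} × [-44/7, 2/19])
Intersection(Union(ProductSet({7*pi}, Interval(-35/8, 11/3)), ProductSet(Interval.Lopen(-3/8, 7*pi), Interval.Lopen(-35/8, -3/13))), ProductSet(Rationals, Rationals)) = ProductSet(Intersection(Interval.Lopen(-3/8, 7*pi), Rationals), Intersection(Interval.Lopen(-35/8, -3/13), Rationals))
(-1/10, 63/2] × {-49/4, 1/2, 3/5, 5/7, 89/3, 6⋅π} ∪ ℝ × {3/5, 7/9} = (ℝ × {3/5, 7/9}) ∪ ((-1/10, 63/2] × {-49/4, 1/2, 3/5, 5/7, 89/3, 6⋅π})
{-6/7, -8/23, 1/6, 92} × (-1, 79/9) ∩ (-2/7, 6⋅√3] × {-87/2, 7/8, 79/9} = {1/6} × {7/8}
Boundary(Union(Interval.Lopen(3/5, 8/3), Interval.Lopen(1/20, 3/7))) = {1/20, 3/7, 3/5, 8/3}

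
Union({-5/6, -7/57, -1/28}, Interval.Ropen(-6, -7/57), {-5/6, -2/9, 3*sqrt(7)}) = Union({-1/28, 3*sqrt(7)}, Interval(-6, -7/57))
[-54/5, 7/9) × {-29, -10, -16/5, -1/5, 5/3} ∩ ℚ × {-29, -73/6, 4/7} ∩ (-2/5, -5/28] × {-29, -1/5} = (ℚ ∩ (-2/5, -5/28]) × {-29}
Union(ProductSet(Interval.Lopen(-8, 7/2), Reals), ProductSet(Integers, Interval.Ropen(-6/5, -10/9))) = Union(ProductSet(Integers, Interval.Ropen(-6/5, -10/9)), ProductSet(Interval.Lopen(-8, 7/2), Reals))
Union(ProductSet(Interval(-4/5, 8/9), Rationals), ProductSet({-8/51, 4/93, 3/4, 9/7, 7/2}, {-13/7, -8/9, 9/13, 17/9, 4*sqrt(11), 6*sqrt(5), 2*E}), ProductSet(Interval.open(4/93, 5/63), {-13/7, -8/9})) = Union(ProductSet({-8/51, 4/93, 3/4, 9/7, 7/2}, {-13/7, -8/9, 9/13, 17/9, 4*sqrt(11), 6*sqrt(5), 2*E}), ProductSet(Interval(-4/5, 8/9), Rationals))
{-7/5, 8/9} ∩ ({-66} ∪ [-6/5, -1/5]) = ∅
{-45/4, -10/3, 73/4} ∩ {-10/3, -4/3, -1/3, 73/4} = {-10/3, 73/4}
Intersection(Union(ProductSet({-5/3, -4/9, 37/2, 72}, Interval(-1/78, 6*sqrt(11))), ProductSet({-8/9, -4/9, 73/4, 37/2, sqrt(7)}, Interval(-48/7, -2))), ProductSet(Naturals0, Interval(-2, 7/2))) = ProductSet({72}, Interval(-1/78, 7/2))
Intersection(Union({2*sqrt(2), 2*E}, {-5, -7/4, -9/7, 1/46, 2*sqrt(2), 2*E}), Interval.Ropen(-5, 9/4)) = {-5, -7/4, -9/7, 1/46}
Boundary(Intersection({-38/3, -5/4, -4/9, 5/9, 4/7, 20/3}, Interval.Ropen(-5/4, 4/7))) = {-5/4, -4/9, 5/9}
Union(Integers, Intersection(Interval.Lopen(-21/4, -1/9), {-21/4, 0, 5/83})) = Integers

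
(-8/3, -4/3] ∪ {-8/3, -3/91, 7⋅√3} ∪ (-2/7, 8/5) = [-8/3, -4/3] ∪ (-2/7, 8/5) ∪ {7⋅√3}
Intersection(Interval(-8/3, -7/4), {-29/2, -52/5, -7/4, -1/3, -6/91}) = {-7/4}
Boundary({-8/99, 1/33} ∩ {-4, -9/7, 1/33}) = {1/33}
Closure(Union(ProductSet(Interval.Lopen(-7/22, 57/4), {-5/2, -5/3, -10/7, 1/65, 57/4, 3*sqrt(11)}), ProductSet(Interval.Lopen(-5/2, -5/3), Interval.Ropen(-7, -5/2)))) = Union(ProductSet({-5/2, -5/3}, Interval(-7, -5/2)), ProductSet(Interval(-5/2, -5/3), {-7, -5/2}), ProductSet(Interval.Lopen(-5/2, -5/3), Interval.Ropen(-7, -5/2)), ProductSet(Interval(-7/22, 57/4), {-5/2, -5/3, -10/7, 1/65, 57/4, 3*sqrt(11)}))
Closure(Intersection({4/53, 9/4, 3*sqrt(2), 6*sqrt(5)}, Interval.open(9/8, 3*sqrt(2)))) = {9/4}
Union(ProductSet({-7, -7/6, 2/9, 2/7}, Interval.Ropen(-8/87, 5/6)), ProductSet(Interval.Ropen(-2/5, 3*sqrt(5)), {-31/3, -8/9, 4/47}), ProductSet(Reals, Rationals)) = Union(ProductSet({-7, -7/6, 2/9, 2/7}, Interval.Ropen(-8/87, 5/6)), ProductSet(Reals, Rationals))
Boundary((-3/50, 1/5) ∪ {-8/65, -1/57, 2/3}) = {-8/65, -3/50, 1/5, 2/3}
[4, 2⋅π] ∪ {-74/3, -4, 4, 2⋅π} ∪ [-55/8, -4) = {-74/3} ∪ [-55/8, -4] ∪ [4, 2⋅π]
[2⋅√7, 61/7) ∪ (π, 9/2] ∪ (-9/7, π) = (-9/7, π) ∪ (π, 9/2] ∪ [2⋅√7, 61/7)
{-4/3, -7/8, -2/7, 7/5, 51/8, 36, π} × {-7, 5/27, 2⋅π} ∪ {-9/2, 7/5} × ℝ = ({-9/2, 7/5} × ℝ) ∪ ({-4/3, -7/8, -2/7, 7/5, 51/8, 36, π} × {-7, 5/27, 2⋅π})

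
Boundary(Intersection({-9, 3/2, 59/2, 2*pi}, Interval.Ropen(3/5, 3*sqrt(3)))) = {3/2}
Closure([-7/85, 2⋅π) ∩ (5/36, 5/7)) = [5/36, 5/7]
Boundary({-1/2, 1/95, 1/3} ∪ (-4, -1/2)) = {-4, -1/2, 1/95, 1/3}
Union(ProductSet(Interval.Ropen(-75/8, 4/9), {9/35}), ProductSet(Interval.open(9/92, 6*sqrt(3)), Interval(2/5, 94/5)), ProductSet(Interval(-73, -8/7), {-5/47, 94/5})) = Union(ProductSet(Interval(-73, -8/7), {-5/47, 94/5}), ProductSet(Interval.Ropen(-75/8, 4/9), {9/35}), ProductSet(Interval.open(9/92, 6*sqrt(3)), Interval(2/5, 94/5)))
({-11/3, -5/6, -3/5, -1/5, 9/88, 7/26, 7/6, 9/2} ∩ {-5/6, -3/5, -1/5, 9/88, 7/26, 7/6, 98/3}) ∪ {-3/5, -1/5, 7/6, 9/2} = {-5/6, -3/5, -1/5, 9/88, 7/26, 7/6, 9/2}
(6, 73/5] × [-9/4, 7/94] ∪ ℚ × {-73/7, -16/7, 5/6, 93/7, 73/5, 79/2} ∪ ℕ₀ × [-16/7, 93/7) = (ℕ₀ × [-16/7, 93/7)) ∪ (ℚ × {-73/7, -16/7, 5/6, 93/7, 73/5, 79/2}) ∪ ((6, 73/5] × [-9/4, 7/94])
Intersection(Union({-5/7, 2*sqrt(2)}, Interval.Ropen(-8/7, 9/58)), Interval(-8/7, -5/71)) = Interval(-8/7, -5/71)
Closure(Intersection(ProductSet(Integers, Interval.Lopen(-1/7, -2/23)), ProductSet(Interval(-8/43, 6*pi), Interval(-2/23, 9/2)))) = ProductSet(Range(0, 19, 1), {-2/23})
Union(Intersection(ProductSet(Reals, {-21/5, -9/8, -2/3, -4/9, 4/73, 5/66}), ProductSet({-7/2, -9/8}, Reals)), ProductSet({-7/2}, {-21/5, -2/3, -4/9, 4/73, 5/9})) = Union(ProductSet({-7/2}, {-21/5, -2/3, -4/9, 4/73, 5/9}), ProductSet({-7/2, -9/8}, {-21/5, -9/8, -2/3, -4/9, 4/73, 5/66}))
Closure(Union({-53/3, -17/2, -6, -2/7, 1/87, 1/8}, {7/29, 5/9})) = {-53/3, -17/2, -6, -2/7, 1/87, 1/8, 7/29, 5/9}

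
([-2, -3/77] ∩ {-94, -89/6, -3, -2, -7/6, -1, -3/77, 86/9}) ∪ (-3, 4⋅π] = (-3, 4⋅π]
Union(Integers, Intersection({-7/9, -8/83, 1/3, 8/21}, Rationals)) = Union({-7/9, -8/83, 1/3, 8/21}, Integers)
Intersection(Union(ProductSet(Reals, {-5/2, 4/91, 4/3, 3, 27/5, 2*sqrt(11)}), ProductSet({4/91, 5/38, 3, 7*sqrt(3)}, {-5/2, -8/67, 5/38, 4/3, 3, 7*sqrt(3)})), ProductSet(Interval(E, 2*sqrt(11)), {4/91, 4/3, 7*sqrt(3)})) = Union(ProductSet({3}, {4/3, 7*sqrt(3)}), ProductSet(Interval(E, 2*sqrt(11)), {4/91, 4/3}))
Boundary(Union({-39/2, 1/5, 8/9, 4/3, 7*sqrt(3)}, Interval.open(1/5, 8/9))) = {-39/2, 1/5, 8/9, 4/3, 7*sqrt(3)}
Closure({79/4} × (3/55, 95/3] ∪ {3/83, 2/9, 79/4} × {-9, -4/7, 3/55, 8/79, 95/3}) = ({79/4} × [3/55, 95/3]) ∪ ({3/83, 2/9, 79/4} × {-9, -4/7, 3/55, 8/79, 95/3})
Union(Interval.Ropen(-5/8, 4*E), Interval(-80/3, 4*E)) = Interval(-80/3, 4*E)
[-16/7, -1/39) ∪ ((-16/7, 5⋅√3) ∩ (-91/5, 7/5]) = [-16/7, 7/5]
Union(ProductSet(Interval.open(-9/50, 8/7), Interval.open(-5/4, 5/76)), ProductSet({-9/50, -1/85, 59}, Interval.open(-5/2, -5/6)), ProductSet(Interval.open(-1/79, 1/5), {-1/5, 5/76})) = Union(ProductSet({-9/50, -1/85, 59}, Interval.open(-5/2, -5/6)), ProductSet(Interval.open(-9/50, 8/7), Interval.open(-5/4, 5/76)), ProductSet(Interval.open(-1/79, 1/5), {-1/5, 5/76}))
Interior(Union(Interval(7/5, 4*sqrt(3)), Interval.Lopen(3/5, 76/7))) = Interval.open(3/5, 76/7)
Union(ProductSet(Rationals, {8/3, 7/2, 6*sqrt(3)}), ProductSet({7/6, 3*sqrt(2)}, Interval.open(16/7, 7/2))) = Union(ProductSet({7/6, 3*sqrt(2)}, Interval.open(16/7, 7/2)), ProductSet(Rationals, {8/3, 7/2, 6*sqrt(3)}))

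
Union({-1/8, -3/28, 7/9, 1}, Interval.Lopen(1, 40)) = Union({-1/8, -3/28, 7/9}, Interval(1, 40))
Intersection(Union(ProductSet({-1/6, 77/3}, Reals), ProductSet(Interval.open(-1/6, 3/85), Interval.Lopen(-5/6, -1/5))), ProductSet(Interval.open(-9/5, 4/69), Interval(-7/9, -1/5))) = ProductSet(Interval.Ropen(-1/6, 3/85), Interval(-7/9, -1/5))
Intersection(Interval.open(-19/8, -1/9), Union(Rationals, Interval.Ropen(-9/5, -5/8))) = Union(Intersection(Interval.open(-19/8, -1/9), Rationals), Interval(-9/5, -5/8))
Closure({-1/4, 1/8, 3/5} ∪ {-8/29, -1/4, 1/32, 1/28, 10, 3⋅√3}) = {-8/29, -1/4, 1/32, 1/28, 1/8, 3/5, 10, 3⋅√3}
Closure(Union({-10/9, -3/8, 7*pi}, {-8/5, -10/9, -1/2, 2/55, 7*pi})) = {-8/5, -10/9, -1/2, -3/8, 2/55, 7*pi}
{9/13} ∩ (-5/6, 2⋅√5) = {9/13}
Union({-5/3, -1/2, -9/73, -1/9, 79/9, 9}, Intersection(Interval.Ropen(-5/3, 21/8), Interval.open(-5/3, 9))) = Union({79/9, 9}, Interval.Ropen(-5/3, 21/8))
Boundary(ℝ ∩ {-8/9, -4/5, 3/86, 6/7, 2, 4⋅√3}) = {-8/9, -4/5, 3/86, 6/7, 2, 4⋅√3}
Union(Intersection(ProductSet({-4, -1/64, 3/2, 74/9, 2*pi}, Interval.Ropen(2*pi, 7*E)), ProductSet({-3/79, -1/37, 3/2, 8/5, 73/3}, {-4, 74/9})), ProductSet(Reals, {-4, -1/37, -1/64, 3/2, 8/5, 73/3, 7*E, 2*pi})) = Union(ProductSet({3/2}, {74/9}), ProductSet(Reals, {-4, -1/37, -1/64, 3/2, 8/5, 73/3, 7*E, 2*pi}))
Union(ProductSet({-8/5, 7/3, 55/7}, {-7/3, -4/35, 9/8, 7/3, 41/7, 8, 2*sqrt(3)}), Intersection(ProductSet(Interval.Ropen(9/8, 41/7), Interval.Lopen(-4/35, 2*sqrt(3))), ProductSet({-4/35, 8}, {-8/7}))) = ProductSet({-8/5, 7/3, 55/7}, {-7/3, -4/35, 9/8, 7/3, 41/7, 8, 2*sqrt(3)})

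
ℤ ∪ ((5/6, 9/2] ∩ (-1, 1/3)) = ℤ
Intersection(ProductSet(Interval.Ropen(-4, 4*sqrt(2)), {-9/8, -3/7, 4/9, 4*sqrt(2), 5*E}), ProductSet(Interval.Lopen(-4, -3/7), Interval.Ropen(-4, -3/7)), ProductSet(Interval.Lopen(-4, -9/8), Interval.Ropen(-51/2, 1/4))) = ProductSet(Interval.Lopen(-4, -9/8), {-9/8})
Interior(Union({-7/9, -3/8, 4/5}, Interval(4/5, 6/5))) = Interval.open(4/5, 6/5)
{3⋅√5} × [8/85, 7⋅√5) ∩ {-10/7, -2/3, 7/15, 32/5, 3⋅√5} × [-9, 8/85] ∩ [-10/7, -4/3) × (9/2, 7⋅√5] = ∅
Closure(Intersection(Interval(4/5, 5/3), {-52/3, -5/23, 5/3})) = {5/3}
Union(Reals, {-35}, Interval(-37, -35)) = Interval(-oo, oo)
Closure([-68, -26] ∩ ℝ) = [-68, -26]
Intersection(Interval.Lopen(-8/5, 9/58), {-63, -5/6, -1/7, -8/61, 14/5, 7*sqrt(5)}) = {-5/6, -1/7, -8/61}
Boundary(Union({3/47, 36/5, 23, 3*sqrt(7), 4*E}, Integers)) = Union({3/47, 36/5, 3*sqrt(7), 4*E}, Integers)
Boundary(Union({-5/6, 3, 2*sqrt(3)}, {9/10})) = {-5/6, 9/10, 3, 2*sqrt(3)}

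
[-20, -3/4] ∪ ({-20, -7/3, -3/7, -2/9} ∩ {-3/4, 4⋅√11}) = [-20, -3/4]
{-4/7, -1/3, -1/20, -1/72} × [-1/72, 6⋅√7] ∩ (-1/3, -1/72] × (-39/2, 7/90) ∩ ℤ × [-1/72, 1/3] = ∅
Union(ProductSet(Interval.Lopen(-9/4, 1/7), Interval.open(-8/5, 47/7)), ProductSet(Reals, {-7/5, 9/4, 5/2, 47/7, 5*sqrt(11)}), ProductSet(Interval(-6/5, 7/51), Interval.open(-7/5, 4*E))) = Union(ProductSet(Interval.Lopen(-9/4, 1/7), Interval.open(-8/5, 47/7)), ProductSet(Interval(-6/5, 7/51), Interval.open(-7/5, 4*E)), ProductSet(Reals, {-7/5, 9/4, 5/2, 47/7, 5*sqrt(11)}))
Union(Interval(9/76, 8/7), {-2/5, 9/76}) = Union({-2/5}, Interval(9/76, 8/7))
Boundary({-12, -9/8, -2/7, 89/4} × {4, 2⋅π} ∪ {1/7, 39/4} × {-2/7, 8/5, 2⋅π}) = ({1/7, 39/4} × {-2/7, 8/5, 2⋅π}) ∪ ({-12, -9/8, -2/7, 89/4} × {4, 2⋅π})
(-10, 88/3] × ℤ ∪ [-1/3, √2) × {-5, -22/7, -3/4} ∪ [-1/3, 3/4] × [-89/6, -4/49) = ((-10, 88/3] × ℤ) ∪ ([-1/3, 3/4] × [-89/6, -4/49)) ∪ ([-1/3, √2) × {-5, -22/7, -3/4})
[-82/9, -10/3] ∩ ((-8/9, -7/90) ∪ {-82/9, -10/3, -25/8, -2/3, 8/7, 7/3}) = {-82/9, -10/3}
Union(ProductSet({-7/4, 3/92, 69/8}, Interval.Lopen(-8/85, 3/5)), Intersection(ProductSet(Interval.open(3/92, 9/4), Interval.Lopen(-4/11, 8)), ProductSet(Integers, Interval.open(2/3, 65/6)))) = Union(ProductSet({-7/4, 3/92, 69/8}, Interval.Lopen(-8/85, 3/5)), ProductSet(Range(1, 3, 1), Interval.Lopen(2/3, 8)))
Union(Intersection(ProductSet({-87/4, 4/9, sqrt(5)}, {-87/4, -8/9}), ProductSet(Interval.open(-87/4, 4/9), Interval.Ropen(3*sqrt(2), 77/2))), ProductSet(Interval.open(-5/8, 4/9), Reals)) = ProductSet(Interval.open(-5/8, 4/9), Reals)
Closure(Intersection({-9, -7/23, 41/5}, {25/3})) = EmptySet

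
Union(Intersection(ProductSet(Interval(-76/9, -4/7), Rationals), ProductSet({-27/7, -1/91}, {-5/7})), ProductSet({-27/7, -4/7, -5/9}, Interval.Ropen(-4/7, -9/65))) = Union(ProductSet({-27/7}, {-5/7}), ProductSet({-27/7, -4/7, -5/9}, Interval.Ropen(-4/7, -9/65)))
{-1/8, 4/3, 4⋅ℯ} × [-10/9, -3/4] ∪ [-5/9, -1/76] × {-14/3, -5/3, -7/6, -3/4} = ([-5/9, -1/76] × {-14/3, -5/3, -7/6, -3/4}) ∪ ({-1/8, 4/3, 4⋅ℯ} × [-10/9, -3/4])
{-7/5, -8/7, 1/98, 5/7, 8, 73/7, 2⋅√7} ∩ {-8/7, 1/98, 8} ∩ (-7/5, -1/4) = {-8/7}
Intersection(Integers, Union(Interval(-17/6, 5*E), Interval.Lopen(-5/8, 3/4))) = Range(-2, 14, 1)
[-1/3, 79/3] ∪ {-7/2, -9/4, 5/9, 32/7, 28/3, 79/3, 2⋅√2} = {-7/2, -9/4} ∪ [-1/3, 79/3]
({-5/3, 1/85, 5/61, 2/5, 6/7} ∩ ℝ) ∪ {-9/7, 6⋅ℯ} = {-5/3, -9/7, 1/85, 5/61, 2/5, 6/7, 6⋅ℯ}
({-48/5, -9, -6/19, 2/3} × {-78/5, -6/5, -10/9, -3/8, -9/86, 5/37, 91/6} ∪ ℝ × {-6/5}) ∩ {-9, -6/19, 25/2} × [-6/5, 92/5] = ({-9, -6/19, 25/2} × {-6/5}) ∪ ({-9, -6/19} × {-6/5, -10/9, -3/8, -9/86, 5/37, 91/6})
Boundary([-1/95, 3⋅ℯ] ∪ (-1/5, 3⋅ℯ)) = {-1/5, 3⋅ℯ}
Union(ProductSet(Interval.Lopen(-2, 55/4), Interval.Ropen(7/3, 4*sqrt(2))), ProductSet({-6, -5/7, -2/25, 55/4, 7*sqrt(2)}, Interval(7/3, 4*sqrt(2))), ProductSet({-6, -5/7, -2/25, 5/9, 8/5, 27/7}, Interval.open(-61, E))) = Union(ProductSet({-6, -5/7, -2/25, 55/4, 7*sqrt(2)}, Interval(7/3, 4*sqrt(2))), ProductSet({-6, -5/7, -2/25, 5/9, 8/5, 27/7}, Interval.open(-61, E)), ProductSet(Interval.Lopen(-2, 55/4), Interval.Ropen(7/3, 4*sqrt(2))))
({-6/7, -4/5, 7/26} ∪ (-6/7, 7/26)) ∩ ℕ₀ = {0}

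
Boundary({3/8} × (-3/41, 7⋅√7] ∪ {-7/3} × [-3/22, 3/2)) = ({-7/3} × [-3/22, 3/2]) ∪ ({3/8} × [-3/41, 7⋅√7])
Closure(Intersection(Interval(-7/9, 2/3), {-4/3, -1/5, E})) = {-1/5}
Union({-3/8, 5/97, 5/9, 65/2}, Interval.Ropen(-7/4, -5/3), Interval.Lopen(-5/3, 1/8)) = Union({5/9, 65/2}, Interval.Ropen(-7/4, -5/3), Interval.Lopen(-5/3, 1/8))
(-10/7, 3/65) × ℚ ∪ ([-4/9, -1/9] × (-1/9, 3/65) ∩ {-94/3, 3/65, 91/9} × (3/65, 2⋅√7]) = (-10/7, 3/65) × ℚ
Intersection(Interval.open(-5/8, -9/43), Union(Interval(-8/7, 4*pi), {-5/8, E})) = Interval.open(-5/8, -9/43)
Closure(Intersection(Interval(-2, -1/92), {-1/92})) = {-1/92}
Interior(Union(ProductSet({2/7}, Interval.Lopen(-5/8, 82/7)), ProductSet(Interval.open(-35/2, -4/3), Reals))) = ProductSet(Interval.open(-35/2, -4/3), Reals)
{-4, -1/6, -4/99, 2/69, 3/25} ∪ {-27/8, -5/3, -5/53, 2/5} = {-4, -27/8, -5/3, -1/6, -5/53, -4/99, 2/69, 3/25, 2/5}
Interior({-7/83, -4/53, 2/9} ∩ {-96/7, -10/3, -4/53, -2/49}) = ∅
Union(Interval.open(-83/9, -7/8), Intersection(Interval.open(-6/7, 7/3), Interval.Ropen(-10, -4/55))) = Union(Interval.open(-83/9, -7/8), Interval.open(-6/7, -4/55))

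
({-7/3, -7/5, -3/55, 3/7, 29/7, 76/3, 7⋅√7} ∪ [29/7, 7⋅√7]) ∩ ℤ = {5, 6, …, 18}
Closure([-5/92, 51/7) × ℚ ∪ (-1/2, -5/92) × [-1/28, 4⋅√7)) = ([-5/92, 51/7] × ℝ) ∪ ({-1/2, -5/92} × [-1/28, 4⋅√7]) ∪ ([-1/2, -5/92] × {-1/28, 4⋅√7}) ∪ ((-1/2, -5/92) × [-1/28, 4⋅√7))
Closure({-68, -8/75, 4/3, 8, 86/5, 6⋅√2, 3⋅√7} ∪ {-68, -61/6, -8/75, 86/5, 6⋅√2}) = {-68, -61/6, -8/75, 4/3, 8, 86/5, 6⋅√2, 3⋅√7}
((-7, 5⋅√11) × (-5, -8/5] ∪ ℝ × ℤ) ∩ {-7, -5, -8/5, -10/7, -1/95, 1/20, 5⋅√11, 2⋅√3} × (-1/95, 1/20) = {-7, -5, -8/5, -10/7, -1/95, 1/20, 5⋅√11, 2⋅√3} × {0}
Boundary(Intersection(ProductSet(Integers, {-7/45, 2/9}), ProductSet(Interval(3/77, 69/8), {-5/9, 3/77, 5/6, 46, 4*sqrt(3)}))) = EmptySet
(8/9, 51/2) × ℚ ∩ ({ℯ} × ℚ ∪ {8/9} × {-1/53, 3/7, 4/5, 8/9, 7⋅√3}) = {ℯ} × ℚ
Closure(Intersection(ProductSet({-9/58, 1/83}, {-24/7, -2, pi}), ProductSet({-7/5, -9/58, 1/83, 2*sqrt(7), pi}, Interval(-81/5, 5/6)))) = ProductSet({-9/58, 1/83}, {-24/7, -2})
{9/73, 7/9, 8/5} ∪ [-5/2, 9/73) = [-5/2, 9/73] ∪ {7/9, 8/5}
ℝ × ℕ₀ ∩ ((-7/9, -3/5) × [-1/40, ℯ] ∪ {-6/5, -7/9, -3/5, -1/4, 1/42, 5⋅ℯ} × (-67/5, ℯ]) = ({-6/5, -1/4, 1/42, 5⋅ℯ} ∪ [-7/9, -3/5]) × {0, 1, 2}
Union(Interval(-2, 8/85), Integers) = Union(Integers, Interval(-2, 8/85))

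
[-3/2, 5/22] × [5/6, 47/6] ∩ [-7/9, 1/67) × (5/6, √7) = [-7/9, 1/67) × (5/6, √7)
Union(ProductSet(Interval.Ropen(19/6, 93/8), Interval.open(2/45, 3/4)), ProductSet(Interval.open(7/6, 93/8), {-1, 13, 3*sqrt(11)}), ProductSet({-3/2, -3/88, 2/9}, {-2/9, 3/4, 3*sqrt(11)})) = Union(ProductSet({-3/2, -3/88, 2/9}, {-2/9, 3/4, 3*sqrt(11)}), ProductSet(Interval.open(7/6, 93/8), {-1, 13, 3*sqrt(11)}), ProductSet(Interval.Ropen(19/6, 93/8), Interval.open(2/45, 3/4)))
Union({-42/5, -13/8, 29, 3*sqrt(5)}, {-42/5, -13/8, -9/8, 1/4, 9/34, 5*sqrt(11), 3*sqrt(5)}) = {-42/5, -13/8, -9/8, 1/4, 9/34, 29, 5*sqrt(11), 3*sqrt(5)}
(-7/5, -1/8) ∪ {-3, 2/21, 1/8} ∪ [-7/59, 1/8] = {-3} ∪ (-7/5, -1/8) ∪ [-7/59, 1/8]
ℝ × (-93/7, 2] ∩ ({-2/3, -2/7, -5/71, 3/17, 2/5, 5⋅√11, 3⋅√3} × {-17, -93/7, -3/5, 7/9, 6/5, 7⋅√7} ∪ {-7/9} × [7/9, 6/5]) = ({-7/9} × [7/9, 6/5]) ∪ ({-2/3, -2/7, -5/71, 3/17, 2/5, 5⋅√11, 3⋅√3} × {-3/5, 7/9, 6/5})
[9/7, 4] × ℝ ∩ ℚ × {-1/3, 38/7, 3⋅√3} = (ℚ ∩ [9/7, 4]) × {-1/3, 38/7, 3⋅√3}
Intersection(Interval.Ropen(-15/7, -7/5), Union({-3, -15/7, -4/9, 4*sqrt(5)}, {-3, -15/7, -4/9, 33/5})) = {-15/7}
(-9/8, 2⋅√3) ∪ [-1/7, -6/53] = (-9/8, 2⋅√3)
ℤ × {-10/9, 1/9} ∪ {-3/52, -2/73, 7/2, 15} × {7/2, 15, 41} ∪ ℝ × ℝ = ℝ × ℝ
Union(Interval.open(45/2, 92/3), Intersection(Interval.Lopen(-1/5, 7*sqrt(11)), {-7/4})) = Interval.open(45/2, 92/3)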